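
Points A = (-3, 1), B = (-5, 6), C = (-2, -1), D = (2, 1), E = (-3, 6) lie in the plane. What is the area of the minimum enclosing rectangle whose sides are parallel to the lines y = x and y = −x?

36

In coordinates u = x + y, v = x − y the rectangle is axis-aligned; the map (x,y)→(u,v) scales areas by 2.
u-values: -2, 1, -3, 3, 3; range = 3 − (-3) = 6.
v-values: -4, -11, -1, 1, -9; range = 1 − (-11) = 12.
Area = (6 × 12) / 2 = 36.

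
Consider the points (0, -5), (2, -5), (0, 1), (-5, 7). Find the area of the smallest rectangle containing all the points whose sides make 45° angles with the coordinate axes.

In coordinates u = x + y, v = x − y the rectangle is axis-aligned; the map (x,y)→(u,v) scales areas by 2.
u-values: -5, -3, 1, 2; range = 2 − (-5) = 7.
v-values: 5, 7, -1, -12; range = 7 − (-12) = 19.
Area = (7 × 19) / 2 = 66.5.

66.5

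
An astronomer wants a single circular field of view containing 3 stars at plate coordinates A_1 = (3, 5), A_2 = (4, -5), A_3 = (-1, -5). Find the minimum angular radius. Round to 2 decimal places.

Side lengths²: A_1A_2² = 101, A_1A_3² = 116, A_2A_3² = 25.
Since A_1A_3² = 116 < 101 + 25 = 126, the triangle is acute, so the smallest enclosing circle is the circumcircle.
Circumcentre = (1.5, -0.2), r² = 29.29.
r = √(29.29) ≈ 5.41.

5.41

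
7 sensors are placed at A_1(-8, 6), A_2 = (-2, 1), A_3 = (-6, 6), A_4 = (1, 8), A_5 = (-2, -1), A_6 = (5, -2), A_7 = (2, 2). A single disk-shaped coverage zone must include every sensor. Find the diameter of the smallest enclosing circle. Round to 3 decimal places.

The farthest pair is A_1–A_6 with squared distance 233. The circle on this segment as diameter has centre (-1.5, 2) and r² = 233/4 = 58.25.
Check A_2: distance² to centre = 1.25 ≤ 58.25, so it lies inside.
All remaining points lie in this disk, and no smaller disk contains both endpoints, so this is the minimum enclosing circle.
Diameter = 2r = 2√(58.25) ≈ 15.264.

15.264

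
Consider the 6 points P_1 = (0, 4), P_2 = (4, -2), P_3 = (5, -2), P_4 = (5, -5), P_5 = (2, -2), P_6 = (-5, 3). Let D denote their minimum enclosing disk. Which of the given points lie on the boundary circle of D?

The farthest pair is P_4–P_6 with squared distance 164. The circle on this segment as diameter has centre (0, -1) and r² = 164/4 = 41.
Check P_1: distance² to centre = 25 ≤ 41, so it lies inside.
All remaining points lie in this disk, and no smaller disk contains both endpoints, so this is the minimum enclosing circle.
The points at distance exactly r from the centre are P_4, P_6 — 2 points.

P_4, P_6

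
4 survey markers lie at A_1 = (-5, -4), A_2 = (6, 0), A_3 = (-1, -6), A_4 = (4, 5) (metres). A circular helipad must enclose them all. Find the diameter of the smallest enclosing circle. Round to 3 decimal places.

A smallest enclosing disk is always determined by at most three of the input points on its boundary.
The minimum enclosing circle is determined by three boundary points: A_1, A_3, A_4.
Their circumcentre is (-1/3, 1/3) with r² = 365/9.
The farthest remaining point A_2 is at distance² 362/9 ≤ 365/9.
Diameter = 2r = 2√(365/9) ≈ 12.737.

12.737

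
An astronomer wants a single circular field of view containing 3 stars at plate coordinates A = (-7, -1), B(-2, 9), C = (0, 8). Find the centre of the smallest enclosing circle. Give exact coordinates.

(-3.5, 3.5)

Side lengths²: AB² = 125, AC² = 130, BC² = 5.
Since AC² = 130 ≥ 125 + 5 = 130, the angle opposite AC is not acute, so the smallest enclosing circle has AC as diameter.
Centre = midpoint of AC = (-3.5, 3.5), r² = 130/4 = 32.5.
Centre = (-3.5, 3.5).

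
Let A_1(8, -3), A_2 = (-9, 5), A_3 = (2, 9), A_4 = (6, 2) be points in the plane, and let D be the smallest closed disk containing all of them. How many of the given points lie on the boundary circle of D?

2

The farthest pair is A_1–A_2 with squared distance 353. The circle on this segment as diameter has centre (-0.5, 1) and r² = 353/4 = 88.25.
Check A_3: distance² to centre = 70.25 ≤ 88.25, so it lies inside.
All remaining points lie in this disk, and no smaller disk contains both endpoints, so this is the minimum enclosing circle.
The points at distance exactly r from the centre are A_1, A_2 — 2 points.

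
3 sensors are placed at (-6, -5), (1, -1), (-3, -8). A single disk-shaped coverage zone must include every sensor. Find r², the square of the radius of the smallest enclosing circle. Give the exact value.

4225/242

Call the three points A, B, C in the order given.
Side lengths²: AB² = 65, AC² = 18, BC² = 65.
Since BC² = 65 < 65 + 18 = 83, the triangle is acute, so the smallest enclosing circle is the circumcircle.
Circumcentre = (-43/22, -87/22), r² = 4225/242.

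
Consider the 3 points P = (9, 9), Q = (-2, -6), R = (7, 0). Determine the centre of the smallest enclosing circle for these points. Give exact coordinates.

Side lengths²: PQ² = 346, PR² = 85, QR² = 117.
Since PQ² = 346 ≥ 117 + 85 = 202, the angle opposite PQ is not acute, so the smallest enclosing circle has PQ as diameter.
Centre = midpoint of PQ = (3.5, 1.5), r² = 346/4 = 86.5.
Centre = (3.5, 1.5).

(3.5, 1.5)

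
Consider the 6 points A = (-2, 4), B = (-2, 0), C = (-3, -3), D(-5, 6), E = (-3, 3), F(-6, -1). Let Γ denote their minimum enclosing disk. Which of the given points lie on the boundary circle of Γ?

A smallest enclosing disk is always determined by at most three of the input points on its boundary.
The farthest pair is C–D with squared distance 85. The circle on this segment as diameter has centre (-4, 1.5) and r² = 85/4 = 21.25.
Check A: distance² to centre = 10.25 ≤ 21.25, so it lies inside.
All remaining points lie in this disk, and no smaller disk contains both endpoints, so this is the minimum enclosing circle.
The points at distance exactly r from the centre are C, D — 2 points.

C, D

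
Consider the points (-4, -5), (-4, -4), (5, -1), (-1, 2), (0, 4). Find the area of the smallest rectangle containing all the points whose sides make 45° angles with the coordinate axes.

In coordinates u = x + y, v = x − y the rectangle is axis-aligned; the map (x,y)→(u,v) scales areas by 2.
u-values: -9, -8, 4, 1, 4; range = 4 − (-9) = 13.
v-values: 1, 0, 6, -3, -4; range = 6 − (-4) = 10.
Area = (13 × 10) / 2 = 65.

65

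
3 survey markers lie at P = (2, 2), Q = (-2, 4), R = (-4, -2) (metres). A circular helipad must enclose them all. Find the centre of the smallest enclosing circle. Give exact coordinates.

(-9/7, 3/7)

Side lengths²: PQ² = 20, PR² = 52, QR² = 40.
Since PR² = 52 < 40 + 20 = 60, the triangle is acute, so the smallest enclosing circle is the circumcircle.
Circumcentre = (-9/7, 3/7), r² = 650/49.
Centre = (-9/7, 3/7).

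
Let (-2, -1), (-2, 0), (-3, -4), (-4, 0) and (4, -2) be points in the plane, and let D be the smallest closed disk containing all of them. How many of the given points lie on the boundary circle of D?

The minimum enclosing circle of a finite set is fixed by two of the points (as a diameter) or three (as a circumcircle).
The minimum enclosing circle is determined by three boundary points: (-3, -4), (-4, 0), (4, -2).
Their circumcentre is (-1/30, -17/15) with r² = 15317/900.
The farthest remaining point (-2, 0) is at distance² 4637/900 ≤ 15317/900.
The points at distance exactly r from the centre are (-3, -4), (-4, 0), (4, -2) — 3 points.

3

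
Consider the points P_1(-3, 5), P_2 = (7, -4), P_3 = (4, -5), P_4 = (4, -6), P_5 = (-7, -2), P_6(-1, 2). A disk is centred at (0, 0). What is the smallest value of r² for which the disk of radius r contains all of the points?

65

The required radius is the distance from (0, 0) to the farthest point.
Squared distances: 34, 65, 41, 52, 53, 5.
Maximum is 65, attained at P_2.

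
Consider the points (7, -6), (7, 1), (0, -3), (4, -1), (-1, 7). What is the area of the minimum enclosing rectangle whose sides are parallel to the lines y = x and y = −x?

115.5

In coordinates u = x + y, v = x − y the rectangle is axis-aligned; the map (x,y)→(u,v) scales areas by 2.
u-values: 1, 8, -3, 3, 6; range = 8 − (-3) = 11.
v-values: 13, 6, 3, 5, -8; range = 13 − (-8) = 21.
Area = (11 × 21) / 2 = 115.5.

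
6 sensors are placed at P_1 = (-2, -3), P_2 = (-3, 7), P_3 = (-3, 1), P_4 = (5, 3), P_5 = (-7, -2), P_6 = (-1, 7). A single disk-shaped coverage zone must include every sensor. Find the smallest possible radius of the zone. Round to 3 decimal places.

A smallest enclosing disk is always determined by at most three of the input points on its boundary.
The minimum enclosing circle is determined by three boundary points: P_2, P_4, P_5.
Their circumcentre is (-49/44, 17/22) with r² = 81965/1936.
The farthest remaining point P_6 is at distance² 75101/1936 ≤ 81965/1936.
r = √(81965/1936) ≈ 6.507.

6.507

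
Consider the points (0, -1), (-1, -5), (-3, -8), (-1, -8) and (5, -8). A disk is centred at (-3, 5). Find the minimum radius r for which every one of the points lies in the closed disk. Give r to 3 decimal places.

The required radius is the distance from (-3, 5) to the farthest point.
Squared distances: 45, 104, 169, 173, 233.
Maximum is 233, attained at (5, -8).
r = √233 ≈ 15.264.

15.264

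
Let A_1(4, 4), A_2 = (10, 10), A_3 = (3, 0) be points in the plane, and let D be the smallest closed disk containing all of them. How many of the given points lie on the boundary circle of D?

2

Side lengths²: A_1A_2² = 72, A_1A_3² = 17, A_2A_3² = 149.
Since A_2A_3² = 149 ≥ 72 + 17 = 89, the angle opposite A_2A_3 is not acute, so the smallest enclosing circle has A_2A_3 as diameter.
Centre = midpoint of A_2A_3 = (6.5, 5), r² = 149/4 = 37.25.
The points at distance exactly r from the centre are A_2, A_3 — 2 points.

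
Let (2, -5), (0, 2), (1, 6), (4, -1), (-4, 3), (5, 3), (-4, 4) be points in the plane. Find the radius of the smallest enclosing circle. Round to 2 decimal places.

A smallest enclosing disk is always determined by at most three of the input points on its boundary.
The minimum enclosing circle is determined by three boundary points: (2, -5), (1, 6), (-4, 4).
Their circumcentre is (13/38, 15/38) with r² = 22997/722.
The farthest remaining point (5, 3) is at distance² 20565/722 ≤ 22997/722.
r = √(22997/722) ≈ 5.64.

5.64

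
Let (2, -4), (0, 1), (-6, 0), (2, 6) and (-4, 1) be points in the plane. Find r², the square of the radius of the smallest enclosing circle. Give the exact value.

The minimum enclosing circle of a finite set is fixed by two of the points (as a diameter) or three (as a circumcircle).
The minimum enclosing circle is determined by three boundary points: (2, -4), (-6, 0), (2, 6).
Their circumcentre is (-0.5, 1) with r² = 31.25.
The farthest remaining point (-4, 1) is at distance² 12.25 ≤ 31.25.

31.25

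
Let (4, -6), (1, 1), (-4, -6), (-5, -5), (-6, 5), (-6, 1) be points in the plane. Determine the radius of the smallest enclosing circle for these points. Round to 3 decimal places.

A smallest enclosing disk is always determined by at most three of the input points on its boundary.
The farthest pair is (4, -6)–(-6, 5) with squared distance 221. The circle on this segment as diameter has centre (-1, -0.5) and r² = 221/4 = 55.25.
Check (1, 1): distance² to centre = 6.25 ≤ 55.25, so it lies inside.
All remaining points lie in this disk, and no smaller disk contains both endpoints, so this is the minimum enclosing circle.
r = √(55.25) ≈ 7.433.

7.433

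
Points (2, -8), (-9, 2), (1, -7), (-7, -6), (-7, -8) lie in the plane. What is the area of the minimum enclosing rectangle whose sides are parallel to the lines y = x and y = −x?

94.5

In coordinates u = x + y, v = x − y the rectangle is axis-aligned; the map (x,y)→(u,v) scales areas by 2.
u-values: -6, -7, -6, -13, -15; range = -6 − (-15) = 9.
v-values: 10, -11, 8, -1, 1; range = 10 − (-11) = 21.
Area = (9 × 21) / 2 = 94.5.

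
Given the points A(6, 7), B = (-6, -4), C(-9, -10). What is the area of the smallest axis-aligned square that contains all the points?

The bounding box has width 15 and height 17.
An axis-aligned square enclosing the set must have side ≥ max(width, height).
So the minimum side is max(15, 17) = 17.
Area = 17² = 289.

289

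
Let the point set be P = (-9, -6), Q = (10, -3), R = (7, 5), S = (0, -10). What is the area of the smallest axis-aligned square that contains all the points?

The bounding box has width 19 and height 15.
An axis-aligned square enclosing the set must have side ≥ max(width, height).
So the minimum side is max(19, 15) = 19.
Area = 19² = 361.

361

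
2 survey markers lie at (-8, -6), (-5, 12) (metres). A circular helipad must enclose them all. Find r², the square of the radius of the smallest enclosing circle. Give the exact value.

83.25

The smallest circle enclosing two points has them as diameter endpoints.
Centre = midpoint = (-6.5, 3); r² = |(-8, -6)−(-5, 12)|²/4 = 333/4 = 83.25.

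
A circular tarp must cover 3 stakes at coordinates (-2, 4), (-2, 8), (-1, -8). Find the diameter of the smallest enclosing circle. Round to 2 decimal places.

16.03

Call the three points A, B, C in the order given.
Side lengths²: AB² = 16, AC² = 145, BC² = 257.
Since BC² = 257 ≥ 145 + 16 = 161, the angle opposite BC is not acute, so the smallest enclosing circle has BC as diameter.
Centre = midpoint of BC = (-1.5, 0), r² = 257/4 = 64.25.
Diameter = 2r = 2√(64.25) ≈ 16.03.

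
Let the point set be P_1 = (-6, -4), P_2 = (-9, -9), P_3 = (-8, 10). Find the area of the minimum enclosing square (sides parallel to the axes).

361

The bounding box has width 3 and height 19.
An axis-aligned square enclosing the set must have side ≥ max(width, height).
So the minimum side is max(3, 19) = 19.
Area = 19² = 361.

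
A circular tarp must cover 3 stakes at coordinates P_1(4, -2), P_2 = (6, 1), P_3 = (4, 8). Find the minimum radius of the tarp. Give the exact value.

Side lengths²: P_1P_2² = 13, P_1P_3² = 100, P_2P_3² = 53.
Since P_1P_3² = 100 ≥ 53 + 13 = 66, the angle opposite P_1P_3 is not acute, so the smallest enclosing circle has P_1P_3 as diameter.
Centre = midpoint of P_1P_3 = (4, 3), r² = 100/4 = 25.
r = √25 = 5.

5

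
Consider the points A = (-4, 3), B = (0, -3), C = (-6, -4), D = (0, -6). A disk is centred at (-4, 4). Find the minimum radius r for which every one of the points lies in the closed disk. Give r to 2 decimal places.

10.77

The required radius is the distance from (-4, 4) to the farthest point.
Squared distances: 1, 65, 68, 116.
Maximum is 116, attained at D.
r = √116 ≈ 10.77.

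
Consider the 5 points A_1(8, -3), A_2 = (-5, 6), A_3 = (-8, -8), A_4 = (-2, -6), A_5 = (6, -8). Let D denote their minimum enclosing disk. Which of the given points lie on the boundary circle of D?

The minimum enclosing circle of a finite set is fixed by two of the points (as a diameter) or three (as a circumcircle).
The minimum enclosing circle is determined by three boundary points: A_2, A_3, A_5.
Their circumcentre is (-1, -61/28) with r² = 64985/784.
The farthest remaining point A_1 is at distance² 64033/784 ≤ 64985/784.
The points at distance exactly r from the centre are A_2, A_3, A_5 — 3 points.

A_2, A_3, A_5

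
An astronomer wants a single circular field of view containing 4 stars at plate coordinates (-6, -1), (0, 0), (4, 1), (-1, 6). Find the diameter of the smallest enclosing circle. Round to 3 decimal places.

The minimum enclosing circle of a finite set is fixed by two of the points (as a diameter) or three (as a circumcircle).
The minimum enclosing circle is determined by three boundary points: (-6, -1), (4, 1), (-1, 6).
Their circumcentre is (-7/6, 5/6) with r² = 481/18.
The farthest remaining point (0, 0) is at distance² 37/18 ≤ 481/18.
Diameter = 2r = 2√(481/18) ≈ 10.339.

10.339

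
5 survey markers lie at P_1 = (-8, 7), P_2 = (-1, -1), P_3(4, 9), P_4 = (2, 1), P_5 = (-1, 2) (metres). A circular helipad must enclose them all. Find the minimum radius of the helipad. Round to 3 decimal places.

The minimum enclosing circle of a finite set is fixed by two of the points (as a diameter) or three (as a circumcircle).
The minimum enclosing circle is determined by three boundary points: P_1, P_2, P_3.
Their circumcentre is (-35/22, 61/11) with r² = 20905/484.
The farthest remaining point P_4 is at distance² 16241/484 ≤ 20905/484.
r = √(20905/484) ≈ 6.572.

6.572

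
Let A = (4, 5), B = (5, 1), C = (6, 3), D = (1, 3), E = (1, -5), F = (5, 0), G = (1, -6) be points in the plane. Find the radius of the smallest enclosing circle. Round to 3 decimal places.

A smallest enclosing disk is always determined by at most three of the input points on its boundary.
The farthest pair is A–G with squared distance 130. The circle on this segment as diameter has centre (2.5, -0.5) and r² = 130/4 = 32.5.
Check B: distance² to centre = 8.5 ≤ 32.5, so it lies inside.
All remaining points lie in this disk, and no smaller disk contains both endpoints, so this is the minimum enclosing circle.
r = √(32.5) ≈ 5.701.

5.701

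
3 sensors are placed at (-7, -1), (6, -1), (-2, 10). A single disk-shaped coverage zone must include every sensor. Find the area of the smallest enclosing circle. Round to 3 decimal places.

Call the three points A, B, C in the order given.
Side lengths²: AB² = 169, AC² = 146, BC² = 185.
Since BC² = 185 < 169 + 146 = 315, the triangle is acute, so the smallest enclosing circle is the circumcircle.
Circumcentre = (-0.5, 59/22), r² = 13505/242.
Area = π·r² = π·13505/242 ≈ 175.319.

175.319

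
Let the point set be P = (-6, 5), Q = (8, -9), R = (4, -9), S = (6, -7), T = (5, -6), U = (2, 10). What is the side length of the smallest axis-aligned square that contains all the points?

The bounding box has width 14 and height 19.
An axis-aligned square enclosing the set must have side ≥ max(width, height).
So the minimum side is max(14, 19) = 19.

19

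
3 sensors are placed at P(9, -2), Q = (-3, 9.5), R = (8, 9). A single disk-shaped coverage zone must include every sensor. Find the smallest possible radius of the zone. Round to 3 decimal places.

8.310

Side lengths²: PQ² = 276.25, PR² = 122, QR² = 121.25.
Since PQ² = 276.25 ≥ 122 + 121.25 = 243.25, the angle opposite PQ is not acute, so the smallest enclosing circle has PQ as diameter.
Centre = midpoint of PQ = (3, 3.75), r² = 276.25/4 = 69.0625.
r = √(69.0625) ≈ 8.310.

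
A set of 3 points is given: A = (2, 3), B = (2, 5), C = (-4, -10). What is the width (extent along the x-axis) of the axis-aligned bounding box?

6

max x = 2, min x = -4, so width = 6.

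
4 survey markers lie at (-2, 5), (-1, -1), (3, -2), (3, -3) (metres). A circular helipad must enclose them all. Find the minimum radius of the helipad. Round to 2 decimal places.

4.72

A smallest enclosing disk is always determined by at most three of the input points on its boundary.
The farthest pair is (-2, 5)–(3, -3) with squared distance 89. The circle on this segment as diameter has centre (0.5, 1) and r² = 89/4 = 22.25.
Check (-1, -1): distance² to centre = 6.25 ≤ 22.25, so it lies inside.
All remaining points lie in this disk, and no smaller disk contains both endpoints, so this is the minimum enclosing circle.
r = √(22.25) ≈ 4.72.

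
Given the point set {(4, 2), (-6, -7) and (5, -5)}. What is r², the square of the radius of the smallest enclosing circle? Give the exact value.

45.25

Call the three points A, B, C in the order given.
Side lengths²: AB² = 181, AC² = 50, BC² = 125.
Since AB² = 181 ≥ 125 + 50 = 175, the angle opposite AB is not acute, so the smallest enclosing circle has AB as diameter.
Centre = midpoint of AB = (-1, -2.5), r² = 181/4 = 45.25.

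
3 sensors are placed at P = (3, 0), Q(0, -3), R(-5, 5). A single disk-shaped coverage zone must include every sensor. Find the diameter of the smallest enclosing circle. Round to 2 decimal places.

9.68

Side lengths²: PQ² = 18, PR² = 89, QR² = 89.
Since QR² = 89 < 89 + 18 = 107, the triangle is acute, so the smallest enclosing circle is the circumcircle.
Circumcentre = (-41/26, 41/26), r² = 7921/338.
Diameter = 2r = 2√(7921/338) ≈ 9.68.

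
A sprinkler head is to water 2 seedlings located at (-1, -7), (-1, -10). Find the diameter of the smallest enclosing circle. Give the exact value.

3

The smallest circle enclosing two points has them as diameter endpoints.
Centre = midpoint = (-1, -8.5); r² = |(-1, -7)−(-1, -10)|²/4 = 9/4 = 2.25.
Diameter = 2r = 2√(2.25) = 3.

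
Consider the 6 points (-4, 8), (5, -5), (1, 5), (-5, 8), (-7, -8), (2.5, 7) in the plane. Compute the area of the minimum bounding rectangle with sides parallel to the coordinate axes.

x ranges over [-7, 5], width 12.
y ranges over [-8, 8], height 16.
Area = 12 × 16 = 192.

192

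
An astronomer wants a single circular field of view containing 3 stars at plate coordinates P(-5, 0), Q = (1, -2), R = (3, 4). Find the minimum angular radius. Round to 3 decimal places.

4.472

Side lengths²: PQ² = 40, PR² = 80, QR² = 40.
Since PR² = 80 ≥ 40 + 40 = 80, the angle opposite PR is not acute, so the smallest enclosing circle has PR as diameter.
Centre = midpoint of PR = (-1, 2), r² = 80/4 = 20.
r = √20 ≈ 4.472.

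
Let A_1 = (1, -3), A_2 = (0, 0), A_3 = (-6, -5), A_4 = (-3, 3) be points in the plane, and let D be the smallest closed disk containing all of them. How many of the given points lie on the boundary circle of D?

The minimum enclosing circle of a finite set is fixed by two of the points (as a diameter) or three (as a circumcircle).
The minimum enclosing circle is determined by three boundary points: A_1, A_3, A_4.
Their circumcentre is (-3.22, -1.48) with r² = 20.1188.
The farthest remaining point A_2 is at distance² 12.5588 ≤ 20.1188.
The points at distance exactly r from the centre are A_1, A_3, A_4 — 3 points.

3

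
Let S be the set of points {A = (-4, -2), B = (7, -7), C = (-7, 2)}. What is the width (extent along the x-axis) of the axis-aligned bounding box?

max x = 7, min x = -7, so width = 14.

14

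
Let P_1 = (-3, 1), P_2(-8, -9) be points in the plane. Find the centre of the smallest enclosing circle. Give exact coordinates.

The smallest circle enclosing two points has them as diameter endpoints.
Centre = midpoint = (-5.5, -4); r² = |P_1P_2|²/4 = 125/4 = 31.25.
Centre = (-5.5, -4).

(-5.5, -4)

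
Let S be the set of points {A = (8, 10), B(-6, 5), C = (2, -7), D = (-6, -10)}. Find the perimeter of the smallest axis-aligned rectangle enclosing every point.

68

Width = max x − min x = 8 − (-6) = 14.
Height = max y − min y = 10 − (-10) = 20.
Perimeter = 2(14 + 20) = 68.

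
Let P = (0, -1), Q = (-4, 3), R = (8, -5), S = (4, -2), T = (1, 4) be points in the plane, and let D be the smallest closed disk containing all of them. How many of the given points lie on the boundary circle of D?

By Welzl's lemma the MEC is supported by two points (diametrically opposite) or three points (on a circumcircle).
The farthest pair is Q–R with squared distance 208. The circle on this segment as diameter has centre (2, -1) and r² = 208/4 = 52.
Check P: distance² to centre = 4 ≤ 52, so it lies inside.
All remaining points lie in this disk, and no smaller disk contains both endpoints, so this is the minimum enclosing circle.
The points at distance exactly r from the centre are Q, R — 2 points.

2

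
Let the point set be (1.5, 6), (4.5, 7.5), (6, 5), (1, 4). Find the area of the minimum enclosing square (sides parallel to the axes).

The bounding box has width 5 and height 3.5.
An axis-aligned square enclosing the set must have side ≥ max(width, height).
So the minimum side is max(5, 3.5) = 5.
Area = 5² = 25.

25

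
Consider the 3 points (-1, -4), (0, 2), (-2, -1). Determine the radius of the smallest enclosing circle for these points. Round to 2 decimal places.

Call the three points A, B, C in the order given.
Side lengths²: AB² = 37, AC² = 10, BC² = 13.
Since AB² = 37 ≥ 13 + 10 = 23, the angle opposite AB is not acute, so the smallest enclosing circle has AB as diameter.
Centre = midpoint of AB = (-0.5, -1), r² = 37/4 = 9.25.
r = √(9.25) ≈ 3.04.

3.04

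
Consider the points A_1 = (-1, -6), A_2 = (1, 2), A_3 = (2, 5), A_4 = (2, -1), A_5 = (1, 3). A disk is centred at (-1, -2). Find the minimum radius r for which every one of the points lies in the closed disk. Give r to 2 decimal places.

7.62

The required radius is the distance from (-1, -2) to the farthest point.
Squared distances: 16, 20, 58, 10, 29.
Maximum is 58, attained at A_3.
r = √58 ≈ 7.62.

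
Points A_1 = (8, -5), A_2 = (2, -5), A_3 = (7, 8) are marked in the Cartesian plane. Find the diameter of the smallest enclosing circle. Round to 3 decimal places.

13.970

Side lengths²: A_1A_2² = 36, A_1A_3² = 170, A_2A_3² = 194.
Since A_2A_3² = 194 < 170 + 36 = 206, the triangle is acute, so the smallest enclosing circle is the circumcircle.
Circumcentre = (5, 17/13), r² = 8245/169.
Diameter = 2r = 2√(8245/169) ≈ 13.970.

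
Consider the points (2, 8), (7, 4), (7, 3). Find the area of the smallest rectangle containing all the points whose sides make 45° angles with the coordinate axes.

In coordinates u = x + y, v = x − y the rectangle is axis-aligned; the map (x,y)→(u,v) scales areas by 2.
u-values: 10, 11, 10; range = 11 − 10 = 1.
v-values: -6, 3, 4; range = 4 − (-6) = 10.
Area = (1 × 10) / 2 = 5.

5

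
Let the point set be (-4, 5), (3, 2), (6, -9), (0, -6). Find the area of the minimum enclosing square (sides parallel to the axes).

The bounding box has width 10 and height 14.
An axis-aligned square enclosing the set must have side ≥ max(width, height).
So the minimum side is max(10, 14) = 14.
Area = 14² = 196.

196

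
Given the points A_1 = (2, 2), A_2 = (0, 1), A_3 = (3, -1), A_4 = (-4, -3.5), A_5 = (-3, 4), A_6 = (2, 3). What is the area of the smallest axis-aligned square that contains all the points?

56.25

The bounding box has width 7 and height 7.5.
An axis-aligned square enclosing the set must have side ≥ max(width, height).
So the minimum side is max(7, 7.5) = 7.5.
Area = 7.5² = 56.25.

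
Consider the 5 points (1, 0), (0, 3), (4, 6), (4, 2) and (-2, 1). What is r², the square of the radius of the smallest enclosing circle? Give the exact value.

The farthest pair is (4, 6)–(-2, 1) with squared distance 61. The circle on this segment as diameter has centre (1, 3.5) and r² = 61/4 = 15.25.
Check (1, 0): distance² to centre = 12.25 ≤ 15.25, so it lies inside.
All remaining points lie in this disk, and no smaller disk contains both endpoints, so this is the minimum enclosing circle.

15.25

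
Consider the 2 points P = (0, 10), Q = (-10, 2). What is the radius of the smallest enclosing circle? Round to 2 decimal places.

The smallest circle enclosing two points has them as diameter endpoints.
Centre = midpoint = (-5, 6); r² = |PQ|²/4 = 164/4 = 41.
r = √41 ≈ 6.40.

6.40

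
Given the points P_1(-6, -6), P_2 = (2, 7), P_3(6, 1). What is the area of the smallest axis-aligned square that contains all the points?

169

The bounding box has width 12 and height 13.
An axis-aligned square enclosing the set must have side ≥ max(width, height).
So the minimum side is max(12, 13) = 13.
Area = 13² = 169.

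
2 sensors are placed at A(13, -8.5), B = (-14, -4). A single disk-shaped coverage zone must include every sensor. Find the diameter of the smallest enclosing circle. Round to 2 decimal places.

27.37

The smallest circle enclosing two points has them as diameter endpoints.
Centre = midpoint = (-0.5, -6.25); r² = |AB|²/4 = 749.25/4 = 187.3125.
Diameter = 2r = 2√(187.3125) ≈ 27.37.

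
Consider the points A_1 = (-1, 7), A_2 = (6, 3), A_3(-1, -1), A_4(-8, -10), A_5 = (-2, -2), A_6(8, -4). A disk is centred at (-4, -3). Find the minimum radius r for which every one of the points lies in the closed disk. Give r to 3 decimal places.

12.042

The required radius is the distance from (-4, -3) to the farthest point.
Squared distances: 109, 136, 13, 65, 5, 145.
Maximum is 145, attained at A_6.
r = √145 ≈ 12.042.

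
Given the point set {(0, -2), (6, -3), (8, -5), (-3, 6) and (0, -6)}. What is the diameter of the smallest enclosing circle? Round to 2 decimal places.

15.56

A smallest enclosing disk is always determined by at most three of the input points on its boundary.
The farthest pair is (8, -5)–(-3, 6) with squared distance 242. The circle on this segment as diameter has centre (2.5, 0.5) and r² = 242/4 = 60.5.
Check (0, -2): distance² to centre = 12.5 ≤ 60.5, so it lies inside.
All remaining points lie in this disk, and no smaller disk contains both endpoints, so this is the minimum enclosing circle.
Diameter = 2r = 2√(60.5) ≈ 15.56.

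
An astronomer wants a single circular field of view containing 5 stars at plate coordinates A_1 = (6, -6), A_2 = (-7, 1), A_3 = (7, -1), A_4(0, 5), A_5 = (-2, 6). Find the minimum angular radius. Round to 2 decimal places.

7.53

The minimum enclosing circle is determined by three boundary points: A_1, A_2, A_5.
Their circumcentre is (0.2, -1.2) with r² = 56.68.
The farthest remaining point A_3 is at distance² 46.28 ≤ 56.68.
r = √(56.68) ≈ 7.53.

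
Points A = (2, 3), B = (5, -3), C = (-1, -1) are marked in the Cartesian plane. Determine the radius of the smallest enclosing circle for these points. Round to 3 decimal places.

3.536

Side lengths²: AB² = 45, AC² = 25, BC² = 40.
Since AB² = 45 < 40 + 25 = 65, the triangle is acute, so the smallest enclosing circle is the circumcircle.
Circumcentre = (2.5, -0.5), r² = 12.5.
r = √(12.5) ≈ 3.536.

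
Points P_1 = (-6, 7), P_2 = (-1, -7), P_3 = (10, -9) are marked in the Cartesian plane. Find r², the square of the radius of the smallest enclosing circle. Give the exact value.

128

Side lengths²: P_1P_2² = 221, P_1P_3² = 512, P_2P_3² = 125.
Since P_1P_3² = 512 ≥ 221 + 125 = 346, the angle opposite P_1P_3 is not acute, so the smallest enclosing circle has P_1P_3 as diameter.
Centre = midpoint of P_1P_3 = (2, -1), r² = 512/4 = 128.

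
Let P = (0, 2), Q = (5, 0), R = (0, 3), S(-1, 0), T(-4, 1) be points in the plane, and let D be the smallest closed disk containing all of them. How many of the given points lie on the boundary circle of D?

The minimum enclosing circle of a finite set is fixed by two of the points (as a diameter) or three (as a circumcircle).
The farthest pair is Q–T with squared distance 82. The circle on this segment as diameter has centre (0.5, 0.5) and r² = 82/4 = 20.5.
Check P: distance² to centre = 2.5 ≤ 20.5, so it lies inside.
All remaining points lie in this disk, and no smaller disk contains both endpoints, so this is the minimum enclosing circle.
The points at distance exactly r from the centre are Q, T — 2 points.

2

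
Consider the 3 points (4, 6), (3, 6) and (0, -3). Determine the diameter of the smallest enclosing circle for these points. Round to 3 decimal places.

Call the three points A, B, C in the order given.
Side lengths²: AB² = 1, AC² = 97, BC² = 90.
Since AC² = 97 ≥ 90 + 1 = 91, the angle opposite AC is not acute, so the smallest enclosing circle has AC as diameter.
Centre = midpoint of AC = (2, 1.5), r² = 97/4 = 24.25.
Diameter = 2r = 2√(24.25) ≈ 9.849.

9.849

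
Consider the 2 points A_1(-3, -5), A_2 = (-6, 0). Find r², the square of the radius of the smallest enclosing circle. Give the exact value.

The smallest circle enclosing two points has them as diameter endpoints.
Centre = midpoint = (-4.5, -2.5); r² = |A_1A_2|²/4 = 34/4 = 8.5.

8.5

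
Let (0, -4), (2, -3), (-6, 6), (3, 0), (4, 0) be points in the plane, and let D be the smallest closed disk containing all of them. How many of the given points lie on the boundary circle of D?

3

The minimum enclosing circle of a finite set is fixed by two of the points (as a diameter) or three (as a circumcircle).
The minimum enclosing circle is determined by three boundary points: (2, -3), (-6, 6), (4, 0).
Their circumcentre is (-25/14, 71/42) with r² = 32045/882.
The farthest remaining point (0, -4) is at distance² 31373/882 ≤ 32045/882.
The points at distance exactly r from the centre are (2, -3), (-6, 6), (4, 0) — 3 points.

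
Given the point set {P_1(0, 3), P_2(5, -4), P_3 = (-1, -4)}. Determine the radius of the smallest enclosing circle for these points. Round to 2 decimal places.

4.34

Side lengths²: P_1P_2² = 74, P_1P_3² = 50, P_2P_3² = 36.
Since P_1P_2² = 74 < 50 + 36 = 86, the triangle is acute, so the smallest enclosing circle is the circumcircle.
Circumcentre = (2, -6/7), r² = 925/49.
r = √(925/49) ≈ 4.34.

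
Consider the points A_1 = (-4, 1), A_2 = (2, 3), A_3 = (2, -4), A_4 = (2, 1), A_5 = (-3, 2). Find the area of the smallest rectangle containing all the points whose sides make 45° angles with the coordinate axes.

44

In coordinates u = x + y, v = x − y the rectangle is axis-aligned; the map (x,y)→(u,v) scales areas by 2.
u-values: -3, 5, -2, 3, -1; range = 5 − (-3) = 8.
v-values: -5, -1, 6, 1, -5; range = 6 − (-5) = 11.
Area = (8 × 11) / 2 = 44.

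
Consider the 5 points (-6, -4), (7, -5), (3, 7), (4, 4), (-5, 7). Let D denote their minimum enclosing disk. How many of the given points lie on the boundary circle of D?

A smallest enclosing disk is always determined by at most three of the input points on its boundary.
The minimum enclosing circle is determined by three boundary points: (-6, -4), (7, -5), (-5, 7).
Their circumcentre is (11/12, 11/12) with r² = 5185/72.
The farthest remaining point (3, 7) is at distance² 2977/72 ≤ 5185/72.
The points at distance exactly r from the centre are (-6, -4), (7, -5), (-5, 7) — 3 points.

3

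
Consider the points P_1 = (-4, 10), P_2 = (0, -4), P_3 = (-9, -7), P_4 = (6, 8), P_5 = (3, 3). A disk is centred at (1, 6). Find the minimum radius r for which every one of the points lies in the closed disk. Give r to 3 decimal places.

16.401

The required radius is the distance from (1, 6) to the farthest point.
Squared distances: 41, 101, 269, 29, 13.
Maximum is 269, attained at P_3.
r = √269 ≈ 16.401.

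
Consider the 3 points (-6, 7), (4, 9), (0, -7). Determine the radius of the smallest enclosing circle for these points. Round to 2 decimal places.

8.43

Call the three points A, B, C in the order given.
Side lengths²: AB² = 104, AC² = 232, BC² = 272.
Since BC² = 272 < 232 + 104 = 336, the triangle is acute, so the smallest enclosing circle is the circumcircle.
Circumcentre = (6/19, 27/19), r² = 25636/361.
r = √(25636/361) ≈ 8.43.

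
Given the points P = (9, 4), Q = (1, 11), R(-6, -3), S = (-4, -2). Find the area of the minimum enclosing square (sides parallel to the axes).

The bounding box has width 15 and height 14.
An axis-aligned square enclosing the set must have side ≥ max(width, height).
So the minimum side is max(15, 14) = 15.
Area = 15² = 225.

225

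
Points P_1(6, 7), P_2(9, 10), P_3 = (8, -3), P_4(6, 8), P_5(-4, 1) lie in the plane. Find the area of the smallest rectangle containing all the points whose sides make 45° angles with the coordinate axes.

In coordinates u = x + y, v = x − y the rectangle is axis-aligned; the map (x,y)→(u,v) scales areas by 2.
u-values: 13, 19, 5, 14, -3; range = 19 − (-3) = 22.
v-values: -1, -1, 11, -2, -5; range = 11 − (-5) = 16.
Area = (22 × 16) / 2 = 176.

176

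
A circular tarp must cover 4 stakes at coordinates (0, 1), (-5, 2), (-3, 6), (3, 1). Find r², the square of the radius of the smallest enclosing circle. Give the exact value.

A smallest enclosing disk is always determined by at most three of the input points on its boundary.
The minimum enclosing circle is determined by three boundary points: (-5, 2), (-3, 6), (3, 1).
Their circumcentre is (-15/17, 83/34) with r² = 19825/1156.
The farthest remaining point (0, 1) is at distance² 3301/1156 ≤ 19825/1156.

19825/1156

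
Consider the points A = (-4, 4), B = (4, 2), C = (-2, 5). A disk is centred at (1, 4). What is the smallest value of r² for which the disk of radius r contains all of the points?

25

The required radius is the distance from (1, 4) to the farthest point.
Squared distances: 25, 13, 10.
Maximum is 25, attained at A.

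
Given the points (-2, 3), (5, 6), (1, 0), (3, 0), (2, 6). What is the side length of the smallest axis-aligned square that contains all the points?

7

The bounding box has width 7 and height 6.
An axis-aligned square enclosing the set must have side ≥ max(width, height).
So the minimum side is max(7, 6) = 7.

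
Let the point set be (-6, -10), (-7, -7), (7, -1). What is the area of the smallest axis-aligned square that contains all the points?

196

The bounding box has width 14 and height 9.
An axis-aligned square enclosing the set must have side ≥ max(width, height).
So the minimum side is max(14, 9) = 14.
Area = 14² = 196.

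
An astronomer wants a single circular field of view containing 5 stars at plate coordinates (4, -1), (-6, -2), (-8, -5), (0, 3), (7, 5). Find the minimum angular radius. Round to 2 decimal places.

9.01

By Welzl's lemma the MEC is supported by two points (diametrically opposite) or three points (on a circumcircle).
The farthest pair is (-8, -5)–(7, 5) with squared distance 325. The circle on this segment as diameter has centre (-0.5, 0) and r² = 325/4 = 81.25.
Check (4, -1): distance² to centre = 21.25 ≤ 81.25, so it lies inside.
All remaining points lie in this disk, and no smaller disk contains both endpoints, so this is the minimum enclosing circle.
r = √(81.25) ≈ 9.01.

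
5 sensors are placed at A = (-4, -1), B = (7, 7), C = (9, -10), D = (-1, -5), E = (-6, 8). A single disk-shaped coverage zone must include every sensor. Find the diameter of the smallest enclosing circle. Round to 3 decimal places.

23.431

A smallest enclosing disk is always determined by at most three of the input points on its boundary.
The farthest pair is C–E with squared distance 549. The circle on this segment as diameter has centre (1.5, -1) and r² = 549/4 = 137.25.
Check A: distance² to centre = 30.25 ≤ 137.25, so it lies inside.
All remaining points lie in this disk, and no smaller disk contains both endpoints, so this is the minimum enclosing circle.
Diameter = 2r = 2√(137.25) ≈ 23.431.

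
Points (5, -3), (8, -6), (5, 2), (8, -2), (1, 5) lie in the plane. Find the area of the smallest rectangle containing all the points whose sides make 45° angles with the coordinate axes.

45

In coordinates u = x + y, v = x − y the rectangle is axis-aligned; the map (x,y)→(u,v) scales areas by 2.
u-values: 2, 2, 7, 6, 6; range = 7 − 2 = 5.
v-values: 8, 14, 3, 10, -4; range = 14 − (-4) = 18.
Area = (5 × 18) / 2 = 45.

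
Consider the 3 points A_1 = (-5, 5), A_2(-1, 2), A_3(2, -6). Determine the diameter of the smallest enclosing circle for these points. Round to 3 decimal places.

Side lengths²: A_1A_2² = 25, A_1A_3² = 170, A_2A_3² = 73.
Since A_1A_3² = 170 ≥ 73 + 25 = 98, the angle opposite A_1A_3 is not acute, so the smallest enclosing circle has A_1A_3 as diameter.
Centre = midpoint of A_1A_3 = (-1.5, -0.5), r² = 170/4 = 42.5.
Diameter = 2r = 2√(42.5) ≈ 13.038.

13.038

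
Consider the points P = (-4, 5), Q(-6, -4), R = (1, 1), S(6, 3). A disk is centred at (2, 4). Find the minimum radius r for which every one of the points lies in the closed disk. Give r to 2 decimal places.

The required radius is the distance from (2, 4) to the farthest point.
Squared distances: 37, 128, 10, 17.
Maximum is 128, attained at Q.
r = √128 ≈ 11.31.

11.31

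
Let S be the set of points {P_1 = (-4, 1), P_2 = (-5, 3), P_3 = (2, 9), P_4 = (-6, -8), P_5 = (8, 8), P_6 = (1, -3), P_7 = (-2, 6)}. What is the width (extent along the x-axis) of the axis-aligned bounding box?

14

max x = 8, min x = -6, so width = 14.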